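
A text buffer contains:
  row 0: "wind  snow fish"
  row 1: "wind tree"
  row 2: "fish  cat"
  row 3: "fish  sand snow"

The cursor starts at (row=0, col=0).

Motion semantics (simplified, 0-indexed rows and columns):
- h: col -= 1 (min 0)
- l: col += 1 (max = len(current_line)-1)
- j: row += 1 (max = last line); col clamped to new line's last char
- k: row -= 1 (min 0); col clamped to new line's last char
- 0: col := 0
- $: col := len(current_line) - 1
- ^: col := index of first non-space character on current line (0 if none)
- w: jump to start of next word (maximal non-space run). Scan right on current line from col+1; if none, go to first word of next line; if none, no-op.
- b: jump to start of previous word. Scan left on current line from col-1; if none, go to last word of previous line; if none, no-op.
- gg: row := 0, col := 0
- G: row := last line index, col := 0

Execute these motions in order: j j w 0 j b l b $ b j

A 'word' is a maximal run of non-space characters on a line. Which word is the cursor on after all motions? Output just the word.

Answer: sand

Derivation:
After 1 (j): row=1 col=0 char='w'
After 2 (j): row=2 col=0 char='f'
After 3 (w): row=2 col=6 char='c'
After 4 (0): row=2 col=0 char='f'
After 5 (j): row=3 col=0 char='f'
After 6 (b): row=2 col=6 char='c'
After 7 (l): row=2 col=7 char='a'
After 8 (b): row=2 col=6 char='c'
After 9 ($): row=2 col=8 char='t'
After 10 (b): row=2 col=6 char='c'
After 11 (j): row=3 col=6 char='s'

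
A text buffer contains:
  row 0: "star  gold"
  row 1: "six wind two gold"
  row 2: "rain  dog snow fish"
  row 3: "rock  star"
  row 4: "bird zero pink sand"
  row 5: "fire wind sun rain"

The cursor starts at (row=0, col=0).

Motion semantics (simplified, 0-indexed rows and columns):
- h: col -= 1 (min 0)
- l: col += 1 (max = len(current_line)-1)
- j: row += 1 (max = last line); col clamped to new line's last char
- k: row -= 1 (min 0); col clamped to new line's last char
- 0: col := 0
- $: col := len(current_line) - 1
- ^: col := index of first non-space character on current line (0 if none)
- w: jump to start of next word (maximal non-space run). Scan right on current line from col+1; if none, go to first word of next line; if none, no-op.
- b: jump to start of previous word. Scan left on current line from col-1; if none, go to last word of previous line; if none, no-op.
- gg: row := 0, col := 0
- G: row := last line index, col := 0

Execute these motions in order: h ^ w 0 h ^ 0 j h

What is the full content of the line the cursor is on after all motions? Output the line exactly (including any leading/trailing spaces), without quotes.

Answer: six wind two gold

Derivation:
After 1 (h): row=0 col=0 char='s'
After 2 (^): row=0 col=0 char='s'
After 3 (w): row=0 col=6 char='g'
After 4 (0): row=0 col=0 char='s'
After 5 (h): row=0 col=0 char='s'
After 6 (^): row=0 col=0 char='s'
After 7 (0): row=0 col=0 char='s'
After 8 (j): row=1 col=0 char='s'
After 9 (h): row=1 col=0 char='s'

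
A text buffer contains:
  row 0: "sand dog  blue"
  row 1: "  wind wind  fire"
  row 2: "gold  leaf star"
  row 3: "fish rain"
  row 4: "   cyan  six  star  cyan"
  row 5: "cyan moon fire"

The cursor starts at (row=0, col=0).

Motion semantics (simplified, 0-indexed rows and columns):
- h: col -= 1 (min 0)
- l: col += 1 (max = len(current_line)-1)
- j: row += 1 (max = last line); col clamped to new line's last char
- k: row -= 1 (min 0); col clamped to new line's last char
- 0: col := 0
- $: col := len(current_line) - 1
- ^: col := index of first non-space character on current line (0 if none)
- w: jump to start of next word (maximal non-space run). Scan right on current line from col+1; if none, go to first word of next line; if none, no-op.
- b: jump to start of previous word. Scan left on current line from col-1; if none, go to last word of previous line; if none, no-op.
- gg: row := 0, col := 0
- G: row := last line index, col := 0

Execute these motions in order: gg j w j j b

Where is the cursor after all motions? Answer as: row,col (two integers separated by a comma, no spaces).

Answer: 3,0

Derivation:
After 1 (gg): row=0 col=0 char='s'
After 2 (j): row=1 col=0 char='_'
After 3 (w): row=1 col=2 char='w'
After 4 (j): row=2 col=2 char='l'
After 5 (j): row=3 col=2 char='s'
After 6 (b): row=3 col=0 char='f'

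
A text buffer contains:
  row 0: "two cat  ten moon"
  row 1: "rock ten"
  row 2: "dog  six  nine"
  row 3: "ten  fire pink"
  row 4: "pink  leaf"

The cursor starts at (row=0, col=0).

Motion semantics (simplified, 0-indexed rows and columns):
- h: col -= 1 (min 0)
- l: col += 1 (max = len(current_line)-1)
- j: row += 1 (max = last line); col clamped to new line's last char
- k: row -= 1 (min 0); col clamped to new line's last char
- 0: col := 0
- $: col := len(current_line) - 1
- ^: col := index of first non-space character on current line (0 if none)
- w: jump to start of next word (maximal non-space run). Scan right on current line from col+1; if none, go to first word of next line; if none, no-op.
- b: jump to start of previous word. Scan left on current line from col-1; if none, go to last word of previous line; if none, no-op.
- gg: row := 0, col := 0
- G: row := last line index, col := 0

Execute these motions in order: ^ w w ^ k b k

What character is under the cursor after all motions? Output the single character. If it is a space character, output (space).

After 1 (^): row=0 col=0 char='t'
After 2 (w): row=0 col=4 char='c'
After 3 (w): row=0 col=9 char='t'
After 4 (^): row=0 col=0 char='t'
After 5 (k): row=0 col=0 char='t'
After 6 (b): row=0 col=0 char='t'
After 7 (k): row=0 col=0 char='t'

Answer: t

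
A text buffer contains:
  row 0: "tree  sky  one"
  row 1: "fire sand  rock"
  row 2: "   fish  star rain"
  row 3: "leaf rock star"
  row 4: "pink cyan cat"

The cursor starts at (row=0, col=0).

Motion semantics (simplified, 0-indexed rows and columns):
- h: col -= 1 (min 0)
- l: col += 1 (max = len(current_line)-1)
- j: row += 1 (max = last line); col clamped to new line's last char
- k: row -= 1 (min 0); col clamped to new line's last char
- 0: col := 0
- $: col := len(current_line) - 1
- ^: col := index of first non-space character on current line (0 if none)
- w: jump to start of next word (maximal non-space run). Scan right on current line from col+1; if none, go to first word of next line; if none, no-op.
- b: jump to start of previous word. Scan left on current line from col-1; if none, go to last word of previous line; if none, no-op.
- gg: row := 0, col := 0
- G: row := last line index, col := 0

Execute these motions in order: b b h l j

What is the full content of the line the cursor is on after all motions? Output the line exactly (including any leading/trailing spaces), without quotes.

After 1 (b): row=0 col=0 char='t'
After 2 (b): row=0 col=0 char='t'
After 3 (h): row=0 col=0 char='t'
After 4 (l): row=0 col=1 char='r'
After 5 (j): row=1 col=1 char='i'

Answer: fire sand  rock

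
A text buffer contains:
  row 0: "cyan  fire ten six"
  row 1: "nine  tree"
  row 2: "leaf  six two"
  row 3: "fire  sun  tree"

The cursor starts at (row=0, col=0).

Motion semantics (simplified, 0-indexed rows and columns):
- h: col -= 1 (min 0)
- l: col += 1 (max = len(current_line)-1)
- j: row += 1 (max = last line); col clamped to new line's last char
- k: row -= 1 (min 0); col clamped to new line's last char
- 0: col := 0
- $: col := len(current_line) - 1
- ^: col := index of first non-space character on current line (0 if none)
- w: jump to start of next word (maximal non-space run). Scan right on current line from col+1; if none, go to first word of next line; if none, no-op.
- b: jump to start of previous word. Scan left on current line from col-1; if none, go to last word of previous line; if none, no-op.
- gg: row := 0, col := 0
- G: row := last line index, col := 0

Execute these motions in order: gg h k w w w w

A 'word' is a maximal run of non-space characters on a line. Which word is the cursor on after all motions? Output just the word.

Answer: nine

Derivation:
After 1 (gg): row=0 col=0 char='c'
After 2 (h): row=0 col=0 char='c'
After 3 (k): row=0 col=0 char='c'
After 4 (w): row=0 col=6 char='f'
After 5 (w): row=0 col=11 char='t'
After 6 (w): row=0 col=15 char='s'
After 7 (w): row=1 col=0 char='n'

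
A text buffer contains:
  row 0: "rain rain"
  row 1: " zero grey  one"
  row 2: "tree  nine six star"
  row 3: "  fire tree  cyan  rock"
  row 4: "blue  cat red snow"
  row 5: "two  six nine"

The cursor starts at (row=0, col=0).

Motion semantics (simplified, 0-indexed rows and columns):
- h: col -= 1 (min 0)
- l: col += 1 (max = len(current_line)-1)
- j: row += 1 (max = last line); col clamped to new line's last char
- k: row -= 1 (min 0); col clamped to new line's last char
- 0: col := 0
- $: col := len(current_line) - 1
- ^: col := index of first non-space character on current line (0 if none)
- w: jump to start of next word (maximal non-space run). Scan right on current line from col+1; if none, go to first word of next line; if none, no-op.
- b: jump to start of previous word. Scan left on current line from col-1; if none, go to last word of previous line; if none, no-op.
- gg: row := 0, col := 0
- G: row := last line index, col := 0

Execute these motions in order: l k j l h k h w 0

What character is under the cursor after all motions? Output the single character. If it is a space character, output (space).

Answer: r

Derivation:
After 1 (l): row=0 col=1 char='a'
After 2 (k): row=0 col=1 char='a'
After 3 (j): row=1 col=1 char='z'
After 4 (l): row=1 col=2 char='e'
After 5 (h): row=1 col=1 char='z'
After 6 (k): row=0 col=1 char='a'
After 7 (h): row=0 col=0 char='r'
After 8 (w): row=0 col=5 char='r'
After 9 (0): row=0 col=0 char='r'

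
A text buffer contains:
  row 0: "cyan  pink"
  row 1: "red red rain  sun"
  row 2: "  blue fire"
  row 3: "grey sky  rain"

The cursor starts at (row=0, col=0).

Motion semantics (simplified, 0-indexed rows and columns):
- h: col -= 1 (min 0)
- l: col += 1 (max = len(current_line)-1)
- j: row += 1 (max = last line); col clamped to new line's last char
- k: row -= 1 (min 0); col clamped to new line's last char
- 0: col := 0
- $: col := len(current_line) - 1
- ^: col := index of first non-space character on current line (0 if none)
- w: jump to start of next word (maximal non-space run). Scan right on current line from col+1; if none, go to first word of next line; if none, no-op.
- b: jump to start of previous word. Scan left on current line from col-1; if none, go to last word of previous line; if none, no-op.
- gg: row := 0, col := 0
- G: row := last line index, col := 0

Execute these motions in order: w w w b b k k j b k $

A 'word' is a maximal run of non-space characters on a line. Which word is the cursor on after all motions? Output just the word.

After 1 (w): row=0 col=6 char='p'
After 2 (w): row=1 col=0 char='r'
After 3 (w): row=1 col=4 char='r'
After 4 (b): row=1 col=0 char='r'
After 5 (b): row=0 col=6 char='p'
After 6 (k): row=0 col=6 char='p'
After 7 (k): row=0 col=6 char='p'
After 8 (j): row=1 col=6 char='d'
After 9 (b): row=1 col=4 char='r'
After 10 (k): row=0 col=4 char='_'
After 11 ($): row=0 col=9 char='k'

Answer: pink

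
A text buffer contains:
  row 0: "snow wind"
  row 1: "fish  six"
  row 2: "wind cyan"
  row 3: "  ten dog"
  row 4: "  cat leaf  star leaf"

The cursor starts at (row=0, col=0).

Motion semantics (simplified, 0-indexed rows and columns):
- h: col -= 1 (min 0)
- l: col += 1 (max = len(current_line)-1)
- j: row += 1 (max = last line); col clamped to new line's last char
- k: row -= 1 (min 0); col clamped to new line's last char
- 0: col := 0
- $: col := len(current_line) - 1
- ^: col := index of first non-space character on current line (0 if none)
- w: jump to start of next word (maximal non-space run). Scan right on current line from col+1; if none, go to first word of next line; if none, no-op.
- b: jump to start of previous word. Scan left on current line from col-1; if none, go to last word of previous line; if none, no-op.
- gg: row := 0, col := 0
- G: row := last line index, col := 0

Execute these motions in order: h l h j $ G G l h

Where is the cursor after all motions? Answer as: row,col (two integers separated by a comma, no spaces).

Answer: 4,0

Derivation:
After 1 (h): row=0 col=0 char='s'
After 2 (l): row=0 col=1 char='n'
After 3 (h): row=0 col=0 char='s'
After 4 (j): row=1 col=0 char='f'
After 5 ($): row=1 col=8 char='x'
After 6 (G): row=4 col=0 char='_'
After 7 (G): row=4 col=0 char='_'
After 8 (l): row=4 col=1 char='_'
After 9 (h): row=4 col=0 char='_'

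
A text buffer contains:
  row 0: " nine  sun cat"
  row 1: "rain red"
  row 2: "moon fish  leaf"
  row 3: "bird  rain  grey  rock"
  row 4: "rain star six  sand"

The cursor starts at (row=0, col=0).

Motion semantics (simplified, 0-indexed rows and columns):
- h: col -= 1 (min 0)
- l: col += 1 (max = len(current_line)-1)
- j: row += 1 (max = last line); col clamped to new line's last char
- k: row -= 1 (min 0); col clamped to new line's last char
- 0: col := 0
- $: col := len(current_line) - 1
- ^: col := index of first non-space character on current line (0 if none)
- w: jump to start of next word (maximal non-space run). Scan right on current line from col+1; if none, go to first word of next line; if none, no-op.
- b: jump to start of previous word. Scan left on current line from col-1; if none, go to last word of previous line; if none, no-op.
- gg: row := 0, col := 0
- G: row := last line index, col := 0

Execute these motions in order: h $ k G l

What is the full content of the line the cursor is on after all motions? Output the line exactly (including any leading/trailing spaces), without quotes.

After 1 (h): row=0 col=0 char='_'
After 2 ($): row=0 col=13 char='t'
After 3 (k): row=0 col=13 char='t'
After 4 (G): row=4 col=0 char='r'
After 5 (l): row=4 col=1 char='a'

Answer: rain star six  sand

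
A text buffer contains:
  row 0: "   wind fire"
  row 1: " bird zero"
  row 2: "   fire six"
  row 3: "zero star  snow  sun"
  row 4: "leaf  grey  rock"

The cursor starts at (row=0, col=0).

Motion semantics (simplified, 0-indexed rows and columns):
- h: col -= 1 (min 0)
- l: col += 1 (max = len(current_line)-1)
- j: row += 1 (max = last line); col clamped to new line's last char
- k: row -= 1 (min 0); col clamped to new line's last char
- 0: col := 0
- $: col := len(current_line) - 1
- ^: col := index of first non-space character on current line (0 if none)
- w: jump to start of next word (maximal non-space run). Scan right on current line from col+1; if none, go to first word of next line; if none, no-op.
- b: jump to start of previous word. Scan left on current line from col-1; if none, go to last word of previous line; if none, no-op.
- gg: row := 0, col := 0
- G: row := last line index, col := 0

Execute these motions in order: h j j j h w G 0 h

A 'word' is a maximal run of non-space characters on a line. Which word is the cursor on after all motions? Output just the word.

After 1 (h): row=0 col=0 char='_'
After 2 (j): row=1 col=0 char='_'
After 3 (j): row=2 col=0 char='_'
After 4 (j): row=3 col=0 char='z'
After 5 (h): row=3 col=0 char='z'
After 6 (w): row=3 col=5 char='s'
After 7 (G): row=4 col=0 char='l'
After 8 (0): row=4 col=0 char='l'
After 9 (h): row=4 col=0 char='l'

Answer: leaf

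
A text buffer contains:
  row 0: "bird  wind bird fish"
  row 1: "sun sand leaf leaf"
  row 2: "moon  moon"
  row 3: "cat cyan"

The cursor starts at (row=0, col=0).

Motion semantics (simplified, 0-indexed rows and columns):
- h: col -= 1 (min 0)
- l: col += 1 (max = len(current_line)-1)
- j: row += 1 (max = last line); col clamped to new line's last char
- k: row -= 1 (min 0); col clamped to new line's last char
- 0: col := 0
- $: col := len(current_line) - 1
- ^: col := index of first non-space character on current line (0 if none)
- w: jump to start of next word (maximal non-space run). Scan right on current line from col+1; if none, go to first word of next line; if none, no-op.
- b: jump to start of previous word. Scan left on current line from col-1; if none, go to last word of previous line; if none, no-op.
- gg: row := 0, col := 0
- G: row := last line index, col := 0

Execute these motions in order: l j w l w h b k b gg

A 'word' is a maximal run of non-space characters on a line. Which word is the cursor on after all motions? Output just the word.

After 1 (l): row=0 col=1 char='i'
After 2 (j): row=1 col=1 char='u'
After 3 (w): row=1 col=4 char='s'
After 4 (l): row=1 col=5 char='a'
After 5 (w): row=1 col=9 char='l'
After 6 (h): row=1 col=8 char='_'
After 7 (b): row=1 col=4 char='s'
After 8 (k): row=0 col=4 char='_'
After 9 (b): row=0 col=0 char='b'
After 10 (gg): row=0 col=0 char='b'

Answer: bird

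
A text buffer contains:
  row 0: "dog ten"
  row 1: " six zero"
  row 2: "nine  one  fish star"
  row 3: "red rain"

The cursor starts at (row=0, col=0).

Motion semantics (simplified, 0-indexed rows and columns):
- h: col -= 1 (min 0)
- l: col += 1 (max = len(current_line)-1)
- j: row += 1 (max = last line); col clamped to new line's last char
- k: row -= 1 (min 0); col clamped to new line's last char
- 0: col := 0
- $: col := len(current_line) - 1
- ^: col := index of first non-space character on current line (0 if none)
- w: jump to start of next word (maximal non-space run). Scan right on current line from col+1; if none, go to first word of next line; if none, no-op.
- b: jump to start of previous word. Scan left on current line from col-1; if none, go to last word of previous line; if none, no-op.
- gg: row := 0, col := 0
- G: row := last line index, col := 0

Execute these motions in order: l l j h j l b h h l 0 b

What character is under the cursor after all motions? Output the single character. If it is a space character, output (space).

Answer: z

Derivation:
After 1 (l): row=0 col=1 char='o'
After 2 (l): row=0 col=2 char='g'
After 3 (j): row=1 col=2 char='i'
After 4 (h): row=1 col=1 char='s'
After 5 (j): row=2 col=1 char='i'
After 6 (l): row=2 col=2 char='n'
After 7 (b): row=2 col=0 char='n'
After 8 (h): row=2 col=0 char='n'
After 9 (h): row=2 col=0 char='n'
After 10 (l): row=2 col=1 char='i'
After 11 (0): row=2 col=0 char='n'
After 12 (b): row=1 col=5 char='z'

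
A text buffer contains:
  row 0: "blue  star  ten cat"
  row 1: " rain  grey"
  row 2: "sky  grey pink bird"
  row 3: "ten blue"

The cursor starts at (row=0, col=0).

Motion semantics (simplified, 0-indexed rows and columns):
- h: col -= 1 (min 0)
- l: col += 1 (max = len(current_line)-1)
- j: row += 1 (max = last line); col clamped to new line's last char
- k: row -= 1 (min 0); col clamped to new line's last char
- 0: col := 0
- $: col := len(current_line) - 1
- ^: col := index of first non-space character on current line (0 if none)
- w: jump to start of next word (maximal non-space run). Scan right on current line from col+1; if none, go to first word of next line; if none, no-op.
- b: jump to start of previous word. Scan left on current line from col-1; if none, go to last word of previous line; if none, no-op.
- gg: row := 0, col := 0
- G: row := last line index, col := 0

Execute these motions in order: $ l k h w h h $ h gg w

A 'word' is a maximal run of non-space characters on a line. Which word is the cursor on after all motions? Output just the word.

Answer: star

Derivation:
After 1 ($): row=0 col=18 char='t'
After 2 (l): row=0 col=18 char='t'
After 3 (k): row=0 col=18 char='t'
After 4 (h): row=0 col=17 char='a'
After 5 (w): row=1 col=1 char='r'
After 6 (h): row=1 col=0 char='_'
After 7 (h): row=1 col=0 char='_'
After 8 ($): row=1 col=10 char='y'
After 9 (h): row=1 col=9 char='e'
After 10 (gg): row=0 col=0 char='b'
After 11 (w): row=0 col=6 char='s'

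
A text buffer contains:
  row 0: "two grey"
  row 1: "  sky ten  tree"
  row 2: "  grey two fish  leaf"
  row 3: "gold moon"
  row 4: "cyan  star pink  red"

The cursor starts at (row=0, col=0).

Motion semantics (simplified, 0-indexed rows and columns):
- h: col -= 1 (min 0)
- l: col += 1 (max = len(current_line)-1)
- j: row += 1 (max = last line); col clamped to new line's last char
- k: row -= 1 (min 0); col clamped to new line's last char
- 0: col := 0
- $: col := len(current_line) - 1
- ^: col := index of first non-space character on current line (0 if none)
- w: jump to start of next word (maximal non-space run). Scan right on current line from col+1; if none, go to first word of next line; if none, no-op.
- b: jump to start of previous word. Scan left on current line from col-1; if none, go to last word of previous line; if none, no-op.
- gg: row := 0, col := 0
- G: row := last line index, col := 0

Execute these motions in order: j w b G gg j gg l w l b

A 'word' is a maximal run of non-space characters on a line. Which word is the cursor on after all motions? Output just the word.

Answer: grey

Derivation:
After 1 (j): row=1 col=0 char='_'
After 2 (w): row=1 col=2 char='s'
After 3 (b): row=0 col=4 char='g'
After 4 (G): row=4 col=0 char='c'
After 5 (gg): row=0 col=0 char='t'
After 6 (j): row=1 col=0 char='_'
After 7 (gg): row=0 col=0 char='t'
After 8 (l): row=0 col=1 char='w'
After 9 (w): row=0 col=4 char='g'
After 10 (l): row=0 col=5 char='r'
After 11 (b): row=0 col=4 char='g'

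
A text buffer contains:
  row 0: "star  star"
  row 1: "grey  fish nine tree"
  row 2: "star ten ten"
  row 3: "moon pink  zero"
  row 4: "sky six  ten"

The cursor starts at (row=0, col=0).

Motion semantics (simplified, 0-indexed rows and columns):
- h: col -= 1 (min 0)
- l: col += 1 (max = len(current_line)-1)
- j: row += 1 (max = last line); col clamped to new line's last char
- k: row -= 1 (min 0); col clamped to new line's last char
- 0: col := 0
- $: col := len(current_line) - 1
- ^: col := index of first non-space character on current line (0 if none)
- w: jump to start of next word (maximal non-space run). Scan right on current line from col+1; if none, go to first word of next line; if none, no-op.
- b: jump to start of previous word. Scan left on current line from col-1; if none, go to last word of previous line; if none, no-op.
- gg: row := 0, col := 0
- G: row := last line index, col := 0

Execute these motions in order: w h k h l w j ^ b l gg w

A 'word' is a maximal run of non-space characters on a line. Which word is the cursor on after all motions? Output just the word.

After 1 (w): row=0 col=6 char='s'
After 2 (h): row=0 col=5 char='_'
After 3 (k): row=0 col=5 char='_'
After 4 (h): row=0 col=4 char='_'
After 5 (l): row=0 col=5 char='_'
After 6 (w): row=0 col=6 char='s'
After 7 (j): row=1 col=6 char='f'
After 8 (^): row=1 col=0 char='g'
After 9 (b): row=0 col=6 char='s'
After 10 (l): row=0 col=7 char='t'
After 11 (gg): row=0 col=0 char='s'
After 12 (w): row=0 col=6 char='s'

Answer: star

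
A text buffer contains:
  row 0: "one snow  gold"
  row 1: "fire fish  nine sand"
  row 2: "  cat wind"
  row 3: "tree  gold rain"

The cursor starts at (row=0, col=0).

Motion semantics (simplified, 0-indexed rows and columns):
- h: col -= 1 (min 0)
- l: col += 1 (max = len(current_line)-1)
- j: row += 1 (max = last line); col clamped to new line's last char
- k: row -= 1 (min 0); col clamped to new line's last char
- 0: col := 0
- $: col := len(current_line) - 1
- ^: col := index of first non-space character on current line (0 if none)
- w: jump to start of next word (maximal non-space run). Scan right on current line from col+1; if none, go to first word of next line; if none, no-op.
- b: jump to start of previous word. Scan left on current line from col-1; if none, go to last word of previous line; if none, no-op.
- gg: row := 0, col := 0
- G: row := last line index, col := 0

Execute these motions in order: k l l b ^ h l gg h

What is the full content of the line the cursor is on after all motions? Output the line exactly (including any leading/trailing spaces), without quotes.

Answer: one snow  gold

Derivation:
After 1 (k): row=0 col=0 char='o'
After 2 (l): row=0 col=1 char='n'
After 3 (l): row=0 col=2 char='e'
After 4 (b): row=0 col=0 char='o'
After 5 (^): row=0 col=0 char='o'
After 6 (h): row=0 col=0 char='o'
After 7 (l): row=0 col=1 char='n'
After 8 (gg): row=0 col=0 char='o'
After 9 (h): row=0 col=0 char='o'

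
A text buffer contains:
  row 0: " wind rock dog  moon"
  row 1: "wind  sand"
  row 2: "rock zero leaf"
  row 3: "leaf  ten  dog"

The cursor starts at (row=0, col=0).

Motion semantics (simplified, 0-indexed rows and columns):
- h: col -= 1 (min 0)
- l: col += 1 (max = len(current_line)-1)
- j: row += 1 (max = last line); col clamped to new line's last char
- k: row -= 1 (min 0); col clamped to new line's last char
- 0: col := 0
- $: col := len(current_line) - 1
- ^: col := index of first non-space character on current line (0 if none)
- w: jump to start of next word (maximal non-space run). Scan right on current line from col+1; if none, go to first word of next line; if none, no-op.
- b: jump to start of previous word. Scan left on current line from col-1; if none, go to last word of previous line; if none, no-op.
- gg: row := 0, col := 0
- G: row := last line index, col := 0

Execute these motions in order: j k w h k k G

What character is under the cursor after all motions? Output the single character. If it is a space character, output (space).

After 1 (j): row=1 col=0 char='w'
After 2 (k): row=0 col=0 char='_'
After 3 (w): row=0 col=1 char='w'
After 4 (h): row=0 col=0 char='_'
After 5 (k): row=0 col=0 char='_'
After 6 (k): row=0 col=0 char='_'
After 7 (G): row=3 col=0 char='l'

Answer: l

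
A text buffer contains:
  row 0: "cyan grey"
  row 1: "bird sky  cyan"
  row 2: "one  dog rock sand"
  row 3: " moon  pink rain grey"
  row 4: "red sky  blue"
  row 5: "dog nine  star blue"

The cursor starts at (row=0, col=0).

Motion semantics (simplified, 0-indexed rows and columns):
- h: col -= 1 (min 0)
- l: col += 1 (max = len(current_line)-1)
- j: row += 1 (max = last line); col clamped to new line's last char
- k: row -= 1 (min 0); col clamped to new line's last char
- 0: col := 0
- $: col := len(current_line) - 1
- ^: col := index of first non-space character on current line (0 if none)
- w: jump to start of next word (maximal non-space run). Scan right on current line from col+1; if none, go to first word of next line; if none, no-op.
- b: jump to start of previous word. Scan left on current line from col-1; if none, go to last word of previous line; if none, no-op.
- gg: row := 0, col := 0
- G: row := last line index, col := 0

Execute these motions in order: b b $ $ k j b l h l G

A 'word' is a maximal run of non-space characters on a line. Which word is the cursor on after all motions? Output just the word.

After 1 (b): row=0 col=0 char='c'
After 2 (b): row=0 col=0 char='c'
After 3 ($): row=0 col=8 char='y'
After 4 ($): row=0 col=8 char='y'
After 5 (k): row=0 col=8 char='y'
After 6 (j): row=1 col=8 char='_'
After 7 (b): row=1 col=5 char='s'
After 8 (l): row=1 col=6 char='k'
After 9 (h): row=1 col=5 char='s'
After 10 (l): row=1 col=6 char='k'
After 11 (G): row=5 col=0 char='d'

Answer: dog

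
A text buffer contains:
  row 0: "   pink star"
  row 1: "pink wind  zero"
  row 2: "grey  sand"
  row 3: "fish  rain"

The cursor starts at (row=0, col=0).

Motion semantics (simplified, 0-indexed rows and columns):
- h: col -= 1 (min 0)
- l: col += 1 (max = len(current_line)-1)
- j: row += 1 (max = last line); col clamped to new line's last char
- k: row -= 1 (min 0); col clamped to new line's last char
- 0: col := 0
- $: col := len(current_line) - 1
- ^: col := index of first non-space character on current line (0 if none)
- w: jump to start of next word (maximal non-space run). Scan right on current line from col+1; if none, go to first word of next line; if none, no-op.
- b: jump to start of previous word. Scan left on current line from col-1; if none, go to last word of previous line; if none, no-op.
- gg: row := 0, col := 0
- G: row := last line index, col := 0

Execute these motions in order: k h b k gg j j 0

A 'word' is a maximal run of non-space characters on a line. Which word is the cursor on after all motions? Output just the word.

Answer: grey

Derivation:
After 1 (k): row=0 col=0 char='_'
After 2 (h): row=0 col=0 char='_'
After 3 (b): row=0 col=0 char='_'
After 4 (k): row=0 col=0 char='_'
After 5 (gg): row=0 col=0 char='_'
After 6 (j): row=1 col=0 char='p'
After 7 (j): row=2 col=0 char='g'
After 8 (0): row=2 col=0 char='g'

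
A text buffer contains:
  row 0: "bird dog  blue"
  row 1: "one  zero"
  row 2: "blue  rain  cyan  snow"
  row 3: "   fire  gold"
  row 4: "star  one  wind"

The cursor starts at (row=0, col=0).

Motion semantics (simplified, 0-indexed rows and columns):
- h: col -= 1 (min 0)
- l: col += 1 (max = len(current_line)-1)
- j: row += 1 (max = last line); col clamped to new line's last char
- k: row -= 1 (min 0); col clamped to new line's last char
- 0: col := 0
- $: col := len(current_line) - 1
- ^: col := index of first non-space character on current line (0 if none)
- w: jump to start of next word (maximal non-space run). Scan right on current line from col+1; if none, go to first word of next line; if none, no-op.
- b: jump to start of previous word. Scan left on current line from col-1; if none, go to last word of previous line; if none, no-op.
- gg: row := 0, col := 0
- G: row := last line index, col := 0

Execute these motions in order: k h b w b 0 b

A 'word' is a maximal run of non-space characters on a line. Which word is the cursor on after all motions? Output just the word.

Answer: bird

Derivation:
After 1 (k): row=0 col=0 char='b'
After 2 (h): row=0 col=0 char='b'
After 3 (b): row=0 col=0 char='b'
After 4 (w): row=0 col=5 char='d'
After 5 (b): row=0 col=0 char='b'
After 6 (0): row=0 col=0 char='b'
After 7 (b): row=0 col=0 char='b'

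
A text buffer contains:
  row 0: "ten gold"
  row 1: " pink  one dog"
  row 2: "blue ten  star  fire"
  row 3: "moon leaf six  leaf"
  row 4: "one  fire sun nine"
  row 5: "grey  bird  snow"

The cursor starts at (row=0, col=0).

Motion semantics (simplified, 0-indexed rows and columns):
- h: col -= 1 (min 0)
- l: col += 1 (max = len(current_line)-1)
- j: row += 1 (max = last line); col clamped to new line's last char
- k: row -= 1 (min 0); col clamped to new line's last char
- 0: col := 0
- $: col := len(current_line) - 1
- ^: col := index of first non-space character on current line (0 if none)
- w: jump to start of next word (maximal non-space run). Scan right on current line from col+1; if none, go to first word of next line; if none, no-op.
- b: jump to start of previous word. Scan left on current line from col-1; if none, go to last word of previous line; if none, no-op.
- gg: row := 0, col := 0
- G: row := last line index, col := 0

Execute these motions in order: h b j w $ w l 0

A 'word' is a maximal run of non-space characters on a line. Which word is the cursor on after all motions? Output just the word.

After 1 (h): row=0 col=0 char='t'
After 2 (b): row=0 col=0 char='t'
After 3 (j): row=1 col=0 char='_'
After 4 (w): row=1 col=1 char='p'
After 5 ($): row=1 col=13 char='g'
After 6 (w): row=2 col=0 char='b'
After 7 (l): row=2 col=1 char='l'
After 8 (0): row=2 col=0 char='b'

Answer: blue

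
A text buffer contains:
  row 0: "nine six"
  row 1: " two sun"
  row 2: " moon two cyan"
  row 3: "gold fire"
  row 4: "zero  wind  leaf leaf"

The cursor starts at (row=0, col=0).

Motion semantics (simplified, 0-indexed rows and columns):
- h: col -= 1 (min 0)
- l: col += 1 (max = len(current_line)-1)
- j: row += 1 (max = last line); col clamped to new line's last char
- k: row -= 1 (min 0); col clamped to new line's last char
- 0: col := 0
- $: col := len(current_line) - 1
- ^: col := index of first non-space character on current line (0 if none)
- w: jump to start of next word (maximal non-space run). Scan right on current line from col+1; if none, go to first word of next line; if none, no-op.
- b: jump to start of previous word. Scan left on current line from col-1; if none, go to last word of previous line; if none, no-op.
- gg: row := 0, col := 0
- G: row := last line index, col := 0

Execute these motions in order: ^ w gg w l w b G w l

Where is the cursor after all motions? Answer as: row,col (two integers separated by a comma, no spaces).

Answer: 4,7

Derivation:
After 1 (^): row=0 col=0 char='n'
After 2 (w): row=0 col=5 char='s'
After 3 (gg): row=0 col=0 char='n'
After 4 (w): row=0 col=5 char='s'
After 5 (l): row=0 col=6 char='i'
After 6 (w): row=1 col=1 char='t'
After 7 (b): row=0 col=5 char='s'
After 8 (G): row=4 col=0 char='z'
After 9 (w): row=4 col=6 char='w'
After 10 (l): row=4 col=7 char='i'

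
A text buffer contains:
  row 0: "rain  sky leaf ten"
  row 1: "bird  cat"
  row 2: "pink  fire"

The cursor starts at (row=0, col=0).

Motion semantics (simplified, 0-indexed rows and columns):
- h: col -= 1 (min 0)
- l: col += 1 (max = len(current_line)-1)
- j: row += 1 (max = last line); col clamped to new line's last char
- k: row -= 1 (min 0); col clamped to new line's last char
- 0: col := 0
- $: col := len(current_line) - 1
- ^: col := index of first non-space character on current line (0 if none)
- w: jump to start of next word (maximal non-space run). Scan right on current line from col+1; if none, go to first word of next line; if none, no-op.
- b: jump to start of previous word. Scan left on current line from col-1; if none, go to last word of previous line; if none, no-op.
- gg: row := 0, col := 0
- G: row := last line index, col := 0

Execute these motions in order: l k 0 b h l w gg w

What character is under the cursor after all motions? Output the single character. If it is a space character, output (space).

After 1 (l): row=0 col=1 char='a'
After 2 (k): row=0 col=1 char='a'
After 3 (0): row=0 col=0 char='r'
After 4 (b): row=0 col=0 char='r'
After 5 (h): row=0 col=0 char='r'
After 6 (l): row=0 col=1 char='a'
After 7 (w): row=0 col=6 char='s'
After 8 (gg): row=0 col=0 char='r'
After 9 (w): row=0 col=6 char='s'

Answer: s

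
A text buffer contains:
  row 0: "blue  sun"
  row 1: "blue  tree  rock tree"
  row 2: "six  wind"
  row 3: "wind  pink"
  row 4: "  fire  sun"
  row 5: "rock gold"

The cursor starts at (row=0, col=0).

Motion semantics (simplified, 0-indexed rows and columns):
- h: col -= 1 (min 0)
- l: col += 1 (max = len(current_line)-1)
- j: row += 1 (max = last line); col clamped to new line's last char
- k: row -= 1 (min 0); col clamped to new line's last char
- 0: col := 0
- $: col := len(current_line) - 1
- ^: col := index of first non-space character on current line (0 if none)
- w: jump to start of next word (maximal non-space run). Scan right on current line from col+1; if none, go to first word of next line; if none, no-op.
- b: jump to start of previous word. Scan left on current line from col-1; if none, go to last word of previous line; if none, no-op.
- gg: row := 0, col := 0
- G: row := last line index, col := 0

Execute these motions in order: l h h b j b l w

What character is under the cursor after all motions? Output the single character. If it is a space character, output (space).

Answer: b

Derivation:
After 1 (l): row=0 col=1 char='l'
After 2 (h): row=0 col=0 char='b'
After 3 (h): row=0 col=0 char='b'
After 4 (b): row=0 col=0 char='b'
After 5 (j): row=1 col=0 char='b'
After 6 (b): row=0 col=6 char='s'
After 7 (l): row=0 col=7 char='u'
After 8 (w): row=1 col=0 char='b'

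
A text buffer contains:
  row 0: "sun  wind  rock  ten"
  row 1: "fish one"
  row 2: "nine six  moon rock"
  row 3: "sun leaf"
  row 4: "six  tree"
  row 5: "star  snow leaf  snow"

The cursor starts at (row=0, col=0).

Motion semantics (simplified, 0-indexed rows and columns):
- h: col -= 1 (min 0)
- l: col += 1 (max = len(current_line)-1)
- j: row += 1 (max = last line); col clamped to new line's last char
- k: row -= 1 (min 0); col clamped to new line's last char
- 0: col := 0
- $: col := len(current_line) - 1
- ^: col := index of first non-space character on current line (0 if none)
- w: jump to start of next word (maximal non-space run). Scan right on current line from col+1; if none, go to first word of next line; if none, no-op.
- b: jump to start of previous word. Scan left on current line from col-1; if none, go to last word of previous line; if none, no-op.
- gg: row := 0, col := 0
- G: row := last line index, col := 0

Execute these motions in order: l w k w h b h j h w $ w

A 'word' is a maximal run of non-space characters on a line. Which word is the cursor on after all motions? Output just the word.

After 1 (l): row=0 col=1 char='u'
After 2 (w): row=0 col=5 char='w'
After 3 (k): row=0 col=5 char='w'
After 4 (w): row=0 col=11 char='r'
After 5 (h): row=0 col=10 char='_'
After 6 (b): row=0 col=5 char='w'
After 7 (h): row=0 col=4 char='_'
After 8 (j): row=1 col=4 char='_'
After 9 (h): row=1 col=3 char='h'
After 10 (w): row=1 col=5 char='o'
After 11 ($): row=1 col=7 char='e'
After 12 (w): row=2 col=0 char='n'

Answer: nine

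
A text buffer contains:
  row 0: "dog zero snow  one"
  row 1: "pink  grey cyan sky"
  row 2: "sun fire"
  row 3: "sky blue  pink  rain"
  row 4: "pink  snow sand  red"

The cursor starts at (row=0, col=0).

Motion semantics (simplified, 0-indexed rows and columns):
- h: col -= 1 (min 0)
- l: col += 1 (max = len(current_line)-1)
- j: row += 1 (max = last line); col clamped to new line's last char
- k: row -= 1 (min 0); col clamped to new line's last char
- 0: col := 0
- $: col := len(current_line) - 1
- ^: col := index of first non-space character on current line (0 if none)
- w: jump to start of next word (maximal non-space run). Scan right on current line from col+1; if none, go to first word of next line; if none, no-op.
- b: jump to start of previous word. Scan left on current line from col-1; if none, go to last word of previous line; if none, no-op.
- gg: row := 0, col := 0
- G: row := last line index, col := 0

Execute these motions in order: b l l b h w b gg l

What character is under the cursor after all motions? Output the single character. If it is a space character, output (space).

Answer: o

Derivation:
After 1 (b): row=0 col=0 char='d'
After 2 (l): row=0 col=1 char='o'
After 3 (l): row=0 col=2 char='g'
After 4 (b): row=0 col=0 char='d'
After 5 (h): row=0 col=0 char='d'
After 6 (w): row=0 col=4 char='z'
After 7 (b): row=0 col=0 char='d'
After 8 (gg): row=0 col=0 char='d'
After 9 (l): row=0 col=1 char='o'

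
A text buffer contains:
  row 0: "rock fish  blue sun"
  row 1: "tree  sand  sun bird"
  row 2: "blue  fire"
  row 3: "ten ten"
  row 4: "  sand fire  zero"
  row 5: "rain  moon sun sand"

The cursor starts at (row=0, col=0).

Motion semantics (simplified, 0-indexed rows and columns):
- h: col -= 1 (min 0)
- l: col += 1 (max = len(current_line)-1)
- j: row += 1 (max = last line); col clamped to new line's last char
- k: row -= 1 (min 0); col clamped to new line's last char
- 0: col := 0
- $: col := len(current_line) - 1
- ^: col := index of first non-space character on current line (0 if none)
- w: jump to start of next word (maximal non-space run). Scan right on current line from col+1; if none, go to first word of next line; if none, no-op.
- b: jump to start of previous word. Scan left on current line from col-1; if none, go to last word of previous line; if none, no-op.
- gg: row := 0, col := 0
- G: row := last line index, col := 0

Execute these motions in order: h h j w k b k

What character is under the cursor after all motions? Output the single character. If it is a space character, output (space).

Answer: f

Derivation:
After 1 (h): row=0 col=0 char='r'
After 2 (h): row=0 col=0 char='r'
After 3 (j): row=1 col=0 char='t'
After 4 (w): row=1 col=6 char='s'
After 5 (k): row=0 col=6 char='i'
After 6 (b): row=0 col=5 char='f'
After 7 (k): row=0 col=5 char='f'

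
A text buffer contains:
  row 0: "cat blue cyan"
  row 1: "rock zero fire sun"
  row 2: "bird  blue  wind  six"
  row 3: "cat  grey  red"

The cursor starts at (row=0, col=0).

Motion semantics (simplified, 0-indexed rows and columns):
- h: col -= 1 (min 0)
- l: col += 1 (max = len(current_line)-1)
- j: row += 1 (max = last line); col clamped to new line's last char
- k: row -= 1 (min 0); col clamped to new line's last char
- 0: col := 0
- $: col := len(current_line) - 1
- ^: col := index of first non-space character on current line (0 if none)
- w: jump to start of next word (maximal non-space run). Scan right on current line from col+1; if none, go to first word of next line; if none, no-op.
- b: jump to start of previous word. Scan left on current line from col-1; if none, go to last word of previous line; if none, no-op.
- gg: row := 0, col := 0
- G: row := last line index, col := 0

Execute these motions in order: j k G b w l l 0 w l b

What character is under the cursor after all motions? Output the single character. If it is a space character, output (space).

Answer: g

Derivation:
After 1 (j): row=1 col=0 char='r'
After 2 (k): row=0 col=0 char='c'
After 3 (G): row=3 col=0 char='c'
After 4 (b): row=2 col=18 char='s'
After 5 (w): row=3 col=0 char='c'
After 6 (l): row=3 col=1 char='a'
After 7 (l): row=3 col=2 char='t'
After 8 (0): row=3 col=0 char='c'
After 9 (w): row=3 col=5 char='g'
After 10 (l): row=3 col=6 char='r'
After 11 (b): row=3 col=5 char='g'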